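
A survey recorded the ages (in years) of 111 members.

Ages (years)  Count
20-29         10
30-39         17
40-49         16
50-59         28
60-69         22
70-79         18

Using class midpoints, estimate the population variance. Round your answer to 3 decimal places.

237.513

Midpoints: 24.5, 34.5, 44.5, 54.5, 64.5, 74.5
n = 111, Σfm = 5829.5, mean = 52.5180
Σfm² = 332517.75
Σf(m − x̄)² = Σfm² − (Σfm)²/n = 332517.75 − 5829.5²/111 = 26363.9640
Population variance = 26363.9640 / 111 = 237.5132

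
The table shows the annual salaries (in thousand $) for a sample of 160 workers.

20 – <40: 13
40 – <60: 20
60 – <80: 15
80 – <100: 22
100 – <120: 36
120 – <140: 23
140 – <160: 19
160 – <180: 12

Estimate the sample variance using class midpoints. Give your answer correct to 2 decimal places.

1632.56

Midpoints: 30, 50, 70, 90, 110, 130, 150, 170
n = 160, Σfm = 16260, mean = 101.6250
Σfm² = 1912000
Σf(m − x̄)² = Σfm² − (Σfm)²/n = 1912000 − 16260²/160 = 259577.5000
Sample variance = 259577.5000 / 159 = 1632.5629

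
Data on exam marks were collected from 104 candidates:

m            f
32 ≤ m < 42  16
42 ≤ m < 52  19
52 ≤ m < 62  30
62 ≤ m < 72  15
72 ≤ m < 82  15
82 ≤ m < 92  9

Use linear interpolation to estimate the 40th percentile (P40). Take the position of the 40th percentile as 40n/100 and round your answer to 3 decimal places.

54.200

Cumulative frequencies: 16, 35, 65, 80, 95, 104
n = 104; position = 40n/100 = 41.6.
This falls in the class 52 ≤ m < 62: L = 52, F = 35, f = 30, h = 10.
40th percentile ≈ 52 + ((41.6 − 35) / 30) × 10 = 54.2000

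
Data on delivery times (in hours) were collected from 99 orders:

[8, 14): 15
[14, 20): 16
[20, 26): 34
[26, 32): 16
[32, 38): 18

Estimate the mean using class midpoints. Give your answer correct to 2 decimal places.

23.36

Midpoints: 11, 17, 23, 29, 35
Σfm = 15×11 + 16×17 + 34×23 + 16×29 + 18×35 = 2313
n = Σf = 99
Mean = 2313 / 99 = 23.3636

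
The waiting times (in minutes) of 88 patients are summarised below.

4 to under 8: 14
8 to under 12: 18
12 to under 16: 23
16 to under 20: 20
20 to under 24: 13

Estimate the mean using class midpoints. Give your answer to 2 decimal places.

Midpoints: 6, 10, 14, 18, 22
Σfm = 14×6 + 18×10 + 23×14 + 20×18 + 13×22 = 1232
n = Σf = 88
Mean = 1232 / 88 = 14.0000

14.00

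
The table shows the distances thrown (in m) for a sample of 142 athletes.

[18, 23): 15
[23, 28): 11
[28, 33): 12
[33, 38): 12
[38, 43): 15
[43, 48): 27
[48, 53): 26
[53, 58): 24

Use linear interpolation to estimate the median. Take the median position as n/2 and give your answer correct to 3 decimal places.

44.111

Cumulative frequencies: 15, 26, 38, 50, 65, 92, 118, 142
n = 142; position = n/2 = 71.
This falls in the class [43, 48): L = 43, F = 65, f = 27, h = 5.
Median ≈ 43 + ((71 − 65) / 27) × 5 = 44.1111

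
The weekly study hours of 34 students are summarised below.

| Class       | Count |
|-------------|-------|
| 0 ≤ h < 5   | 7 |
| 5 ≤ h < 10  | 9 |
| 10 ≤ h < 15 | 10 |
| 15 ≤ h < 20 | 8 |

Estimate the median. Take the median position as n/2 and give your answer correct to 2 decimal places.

10.50

Cumulative frequencies: 7, 16, 26, 34
n = 34; position = n/2 = 17.
This falls in the class 10 ≤ h < 15: L = 10, F = 16, f = 10, h = 5.
Median ≈ 10 + ((17 − 16) / 10) × 5 = 10.5000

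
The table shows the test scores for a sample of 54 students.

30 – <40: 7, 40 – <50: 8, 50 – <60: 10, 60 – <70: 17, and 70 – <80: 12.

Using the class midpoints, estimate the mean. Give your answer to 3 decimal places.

58.519

Midpoints: 35, 45, 55, 65, 75
Σfm = 7×35 + 8×45 + 10×55 + 17×65 + 12×75 = 3160
n = Σf = 54
Mean = 3160 / 54 = 58.5185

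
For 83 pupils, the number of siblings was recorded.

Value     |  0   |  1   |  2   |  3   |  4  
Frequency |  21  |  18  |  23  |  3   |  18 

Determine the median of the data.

2

Cumulative frequencies: 21, 39, 62, 65, 83
n = 83, so the median is the value in position (n+1)/2 = 42.
Position 42 falls at value 2.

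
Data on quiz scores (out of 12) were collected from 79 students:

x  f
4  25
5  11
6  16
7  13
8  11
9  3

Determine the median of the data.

6

Cumulative frequencies: 25, 36, 52, 65, 76, 79
n = 79, so the median is the value in position (n+1)/2 = 40.
Position 40 falls at value 6.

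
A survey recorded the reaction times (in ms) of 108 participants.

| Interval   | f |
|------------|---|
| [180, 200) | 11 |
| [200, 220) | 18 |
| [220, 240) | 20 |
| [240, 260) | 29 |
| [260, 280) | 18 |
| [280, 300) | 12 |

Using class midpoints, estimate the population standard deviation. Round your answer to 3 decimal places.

29.599

Midpoints: 190, 210, 230, 250, 270, 290
n = 108, Σfm = 26060, mean = 241.2963
Σfm² = 6382800
Σf(m − x̄)² = Σfm² − (Σfm)²/n = 6382800 − 26060²/108 = 94618.5185
Population variance = 94618.5185 / 108 = 876.0974
Standard deviation = √876.0974 = 29.5989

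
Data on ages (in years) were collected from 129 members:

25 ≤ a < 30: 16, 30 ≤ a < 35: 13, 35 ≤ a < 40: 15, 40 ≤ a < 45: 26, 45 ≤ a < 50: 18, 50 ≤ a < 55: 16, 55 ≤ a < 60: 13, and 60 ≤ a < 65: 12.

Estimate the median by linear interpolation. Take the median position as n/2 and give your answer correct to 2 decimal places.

Cumulative frequencies: 16, 29, 44, 70, 88, 104, 117, 129
n = 129; position = n/2 = 64.5.
This falls in the class 40 ≤ a < 45: L = 40, F = 44, f = 26, h = 5.
Median ≈ 40 + ((64.5 − 44) / 26) × 5 = 43.9423

43.94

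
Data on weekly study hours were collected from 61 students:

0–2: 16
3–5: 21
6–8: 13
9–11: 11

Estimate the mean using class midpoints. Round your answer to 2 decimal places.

4.93

Midpoints: 1, 4, 7, 10
Σfm = 16×1 + 21×4 + 13×7 + 11×10 = 301
n = Σf = 61
Mean = 301 / 61 = 4.9344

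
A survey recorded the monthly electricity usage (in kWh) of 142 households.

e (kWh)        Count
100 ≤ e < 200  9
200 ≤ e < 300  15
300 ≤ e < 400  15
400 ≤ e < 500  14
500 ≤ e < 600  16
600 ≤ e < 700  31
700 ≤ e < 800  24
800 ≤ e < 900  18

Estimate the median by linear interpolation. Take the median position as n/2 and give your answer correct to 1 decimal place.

Cumulative frequencies: 9, 24, 39, 53, 69, 100, 124, 142
n = 142; position = n/2 = 71.
This falls in the class 600 ≤ e < 700: L = 600, F = 69, f = 31, h = 100.
Median ≈ 600 + ((71 − 69) / 31) × 100 = 606.4516

606.5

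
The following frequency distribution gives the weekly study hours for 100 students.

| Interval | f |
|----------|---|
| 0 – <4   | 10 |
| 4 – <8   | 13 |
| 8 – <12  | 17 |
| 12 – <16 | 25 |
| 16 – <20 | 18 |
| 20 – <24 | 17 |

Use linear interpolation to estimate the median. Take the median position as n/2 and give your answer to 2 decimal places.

Cumulative frequencies: 10, 23, 40, 65, 83, 100
n = 100; position = n/2 = 50.
This falls in the class 12 – <16: L = 12, F = 40, f = 25, h = 4.
Median ≈ 12 + ((50 − 40) / 25) × 4 = 13.6000

13.60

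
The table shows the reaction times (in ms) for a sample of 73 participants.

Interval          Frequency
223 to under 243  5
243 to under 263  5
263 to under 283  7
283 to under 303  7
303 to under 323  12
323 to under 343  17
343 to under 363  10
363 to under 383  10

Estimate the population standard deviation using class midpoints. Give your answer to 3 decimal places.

40.904

Midpoints: 233, 253, 273, 293, 313, 333, 353, 373
n = 73, Σfm = 23069, mean = 316.0137
Σfm² = 7412257
Σf(m − x̄)² = Σfm² − (Σfm)²/n = 7412257 − 23069²/73 = 122136.9863
Population variance = 122136.9863 / 73 = 1673.1094
Standard deviation = √1673.1094 = 40.9037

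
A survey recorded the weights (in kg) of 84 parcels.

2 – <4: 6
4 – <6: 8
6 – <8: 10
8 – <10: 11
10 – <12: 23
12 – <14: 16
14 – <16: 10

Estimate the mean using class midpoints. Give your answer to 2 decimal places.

Midpoints: 3, 5, 7, 9, 11, 13, 15
Σfm = 6×3 + 8×5 + 10×7 + 11×9 + 23×11 + 16×13 + 10×15 = 838
n = Σf = 84
Mean = 838 / 84 = 9.9762

9.98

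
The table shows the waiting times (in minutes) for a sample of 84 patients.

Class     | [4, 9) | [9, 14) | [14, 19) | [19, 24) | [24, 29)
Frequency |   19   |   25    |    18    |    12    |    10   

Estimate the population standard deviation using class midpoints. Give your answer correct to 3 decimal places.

6.491

Midpoints: 6.5, 11.5, 16.5, 21.5, 26.5
n = 84, Σfm = 1231, mean = 14.6548
Σfm² = 21579
Σf(m − x̄)² = Σfm² − (Σfm)²/n = 21579 − 1231²/84 = 3538.9881
Population variance = 3538.9881 / 84 = 42.1308
Standard deviation = √42.1308 = 6.4908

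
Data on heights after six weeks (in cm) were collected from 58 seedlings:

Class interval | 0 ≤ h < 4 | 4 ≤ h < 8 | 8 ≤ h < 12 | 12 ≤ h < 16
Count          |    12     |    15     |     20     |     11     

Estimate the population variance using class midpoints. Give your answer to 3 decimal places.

Midpoints: 2, 6, 10, 14
n = 58, Σfm = 468, mean = 8.0690
Σfm² = 4744
Σf(m − x̄)² = Σfm² − (Σfm)²/n = 4744 − 468²/58 = 967.7241
Population variance = 967.7241 / 58 = 16.6849

16.685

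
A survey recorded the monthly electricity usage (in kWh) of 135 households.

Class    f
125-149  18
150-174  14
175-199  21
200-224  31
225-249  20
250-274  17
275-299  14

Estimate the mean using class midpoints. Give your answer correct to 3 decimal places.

210.704

Midpoints: 137, 162, 187, 212, 237, 262, 287
Σfm = 18×137 + 14×162 + 21×187 + 31×212 + 20×237 + 17×262 + 14×287 = 28445
n = Σf = 135
Mean = 28445 / 135 = 210.7037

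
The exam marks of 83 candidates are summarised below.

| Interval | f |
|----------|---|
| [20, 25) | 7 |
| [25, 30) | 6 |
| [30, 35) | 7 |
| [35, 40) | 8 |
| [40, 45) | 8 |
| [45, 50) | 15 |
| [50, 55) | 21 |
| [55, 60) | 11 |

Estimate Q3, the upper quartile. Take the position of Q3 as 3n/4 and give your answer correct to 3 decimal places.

Cumulative frequencies: 7, 13, 20, 28, 36, 51, 72, 83
n = 83; position = 3n/4 = 62.25.
This falls in the class [50, 55): L = 50, F = 51, f = 21, h = 5.
Upper quartile ≈ 50 + ((62.25 − 51) / 21) × 5 = 52.6786

52.679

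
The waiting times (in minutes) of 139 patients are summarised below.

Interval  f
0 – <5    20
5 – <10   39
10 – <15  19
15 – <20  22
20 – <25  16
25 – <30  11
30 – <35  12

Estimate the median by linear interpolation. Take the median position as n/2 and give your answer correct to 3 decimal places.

12.763

Cumulative frequencies: 20, 59, 78, 100, 116, 127, 139
n = 139; position = n/2 = 69.5.
This falls in the class 10 – <15: L = 10, F = 59, f = 19, h = 5.
Median ≈ 10 + ((69.5 − 59) / 19) × 5 = 12.7632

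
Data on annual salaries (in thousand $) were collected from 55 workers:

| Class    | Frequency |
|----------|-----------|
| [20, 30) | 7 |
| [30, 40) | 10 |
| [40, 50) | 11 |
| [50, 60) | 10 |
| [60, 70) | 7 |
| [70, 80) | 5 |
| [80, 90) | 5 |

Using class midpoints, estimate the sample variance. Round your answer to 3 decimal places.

Midpoints: 25, 35, 45, 55, 65, 75, 85
n = 55, Σfm = 2825, mean = 51.3636
Σfm² = 162975
Σf(m − x̄)² = Σfm² − (Σfm)²/n = 162975 − 2825²/55 = 17872.7273
Sample variance = 17872.7273 / 54 = 330.9764

330.976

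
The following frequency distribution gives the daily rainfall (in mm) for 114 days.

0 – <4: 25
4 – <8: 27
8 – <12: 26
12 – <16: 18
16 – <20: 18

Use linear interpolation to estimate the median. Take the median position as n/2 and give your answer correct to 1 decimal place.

Cumulative frequencies: 25, 52, 78, 96, 114
n = 114; position = n/2 = 57.
This falls in the class 8 – <12: L = 8, F = 52, f = 26, h = 4.
Median ≈ 8 + ((57 − 52) / 26) × 4 = 8.7692

8.8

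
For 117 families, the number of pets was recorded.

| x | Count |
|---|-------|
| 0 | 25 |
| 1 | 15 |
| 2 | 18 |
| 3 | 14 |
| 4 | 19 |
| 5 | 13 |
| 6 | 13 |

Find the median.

Cumulative frequencies: 25, 40, 58, 72, 91, 104, 117
n = 117, so the median is the value in position (n+1)/2 = 59.
Position 59 falls at value 3.

3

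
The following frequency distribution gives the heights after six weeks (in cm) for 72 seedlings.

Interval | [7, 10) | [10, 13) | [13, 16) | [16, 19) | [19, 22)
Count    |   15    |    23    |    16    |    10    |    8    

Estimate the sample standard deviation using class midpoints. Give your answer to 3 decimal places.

3.816

Midpoints: 8.5, 11.5, 14.5, 17.5, 20.5
n = 72, Σfm = 963, mean = 13.3750
Σfm² = 13914
Σf(m − x̄)² = Σfm² − (Σfm)²/n = 13914 − 963²/72 = 1033.8750
Sample variance = 1033.8750 / 71 = 14.5616
Standard deviation = √14.5616 = 3.8160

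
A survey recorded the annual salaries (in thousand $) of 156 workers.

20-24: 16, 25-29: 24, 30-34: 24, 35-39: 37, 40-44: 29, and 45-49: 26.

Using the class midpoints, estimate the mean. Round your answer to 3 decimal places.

35.750

Midpoints: 22, 27, 32, 37, 42, 47
Σfm = 16×22 + 24×27 + 24×32 + 37×37 + 29×42 + 26×47 = 5577
n = Σf = 156
Mean = 5577 / 156 = 35.7500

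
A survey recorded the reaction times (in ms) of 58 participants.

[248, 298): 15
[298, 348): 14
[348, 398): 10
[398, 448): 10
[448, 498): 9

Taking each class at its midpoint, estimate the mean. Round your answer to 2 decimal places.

Midpoints: 273, 323, 373, 423, 473
Σfm = 15×273 + 14×323 + 10×373 + 10×423 + 9×473 = 20834
n = Σf = 58
Mean = 20834 / 58 = 359.2069

359.21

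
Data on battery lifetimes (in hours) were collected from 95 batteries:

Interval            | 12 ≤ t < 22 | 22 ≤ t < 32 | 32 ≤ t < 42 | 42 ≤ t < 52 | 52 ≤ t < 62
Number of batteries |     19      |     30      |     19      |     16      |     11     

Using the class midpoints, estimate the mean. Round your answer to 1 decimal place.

Midpoints: 17, 27, 37, 47, 57
Σfm = 19×17 + 30×27 + 19×37 + 16×47 + 11×57 = 3215
n = Σf = 95
Mean = 3215 / 95 = 33.8421

33.8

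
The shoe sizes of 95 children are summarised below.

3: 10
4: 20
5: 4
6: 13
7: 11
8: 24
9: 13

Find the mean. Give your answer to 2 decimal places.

6.25

Values: 3, 4, 5, 6, 7, 8, 9
Σfx = 10×3 + 20×4 + 4×5 + 13×6 + 11×7 + 24×8 + 13×9 = 594
n = Σf = 95
Mean = 594 / 95 = 6.2526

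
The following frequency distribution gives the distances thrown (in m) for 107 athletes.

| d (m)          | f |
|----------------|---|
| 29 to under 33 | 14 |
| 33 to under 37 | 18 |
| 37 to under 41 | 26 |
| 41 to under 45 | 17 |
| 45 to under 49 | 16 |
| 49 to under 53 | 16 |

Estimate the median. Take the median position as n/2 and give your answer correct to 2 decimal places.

40.31

Cumulative frequencies: 14, 32, 58, 75, 91, 107
n = 107; position = n/2 = 53.5.
This falls in the class 37 to under 41: L = 37, F = 32, f = 26, h = 4.
Median ≈ 37 + ((53.5 − 32) / 26) × 4 = 40.3077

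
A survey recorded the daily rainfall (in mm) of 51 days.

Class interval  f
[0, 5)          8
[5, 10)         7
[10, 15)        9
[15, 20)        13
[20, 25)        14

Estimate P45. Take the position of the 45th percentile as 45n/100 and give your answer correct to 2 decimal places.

14.42

Cumulative frequencies: 8, 15, 24, 37, 51
n = 51; position = 45n/100 = 22.95.
This falls in the class [10, 15): L = 10, F = 15, f = 9, h = 5.
45th percentile ≈ 10 + ((22.95 − 15) / 9) × 5 = 14.4167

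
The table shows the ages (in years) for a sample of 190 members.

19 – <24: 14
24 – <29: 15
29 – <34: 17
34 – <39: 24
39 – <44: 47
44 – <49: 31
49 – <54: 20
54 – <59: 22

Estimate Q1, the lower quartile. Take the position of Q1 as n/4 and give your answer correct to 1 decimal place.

34.3

Cumulative frequencies: 14, 29, 46, 70, 117, 148, 168, 190
n = 190; position = n/4 = 47.5.
This falls in the class 34 – <39: L = 34, F = 46, f = 24, h = 5.
Lower quartile ≈ 34 + ((47.5 − 46) / 24) × 5 = 34.3125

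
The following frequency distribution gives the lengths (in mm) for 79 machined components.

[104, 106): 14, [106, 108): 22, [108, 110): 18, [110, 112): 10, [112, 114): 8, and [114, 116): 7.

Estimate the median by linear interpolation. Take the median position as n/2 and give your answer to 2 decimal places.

Cumulative frequencies: 14, 36, 54, 64, 72, 79
n = 79; position = n/2 = 39.5.
This falls in the class [108, 110): L = 108, F = 36, f = 18, h = 2.
Median ≈ 108 + ((39.5 − 36) / 18) × 2 = 108.3889

108.39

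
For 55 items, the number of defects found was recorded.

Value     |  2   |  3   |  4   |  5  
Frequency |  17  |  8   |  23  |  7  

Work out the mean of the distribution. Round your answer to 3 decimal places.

Values: 2, 3, 4, 5
Σfx = 17×2 + 8×3 + 23×4 + 7×5 = 185
n = Σf = 55
Mean = 185 / 55 = 3.3636

3.364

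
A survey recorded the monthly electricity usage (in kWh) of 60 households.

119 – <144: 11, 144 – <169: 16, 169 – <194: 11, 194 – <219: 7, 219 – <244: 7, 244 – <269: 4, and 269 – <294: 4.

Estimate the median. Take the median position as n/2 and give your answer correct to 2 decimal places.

Cumulative frequencies: 11, 27, 38, 45, 52, 56, 60
n = 60; position = n/2 = 30.
This falls in the class 169 – <194: L = 169, F = 27, f = 11, h = 25.
Median ≈ 169 + ((30 − 27) / 11) × 25 = 175.8182

175.82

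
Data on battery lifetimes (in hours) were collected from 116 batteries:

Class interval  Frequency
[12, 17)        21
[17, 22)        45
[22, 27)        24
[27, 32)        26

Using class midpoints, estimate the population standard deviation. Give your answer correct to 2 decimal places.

Midpoints: 14.5, 19.5, 24.5, 29.5
n = 116, Σfm = 2537, mean = 21.8707
Σfm² = 58559
Σf(m − x̄)² = Σfm² − (Σfm)²/n = 58559 − 2537²/116 = 3073.0603
Population variance = 3073.0603 / 116 = 26.4919
Standard deviation = √26.4919 = 5.1470

5.15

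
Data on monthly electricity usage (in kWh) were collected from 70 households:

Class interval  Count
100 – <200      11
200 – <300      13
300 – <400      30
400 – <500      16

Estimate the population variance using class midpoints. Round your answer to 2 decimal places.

9691.84

Midpoints: 150, 250, 350, 450
n = 70, Σfm = 22600, mean = 322.8571
Σfm² = 7975000
Σf(m − x̄)² = Σfm² − (Σfm)²/n = 7975000 − 22600²/70 = 678428.5714
Population variance = 678428.5714 / 70 = 9691.8367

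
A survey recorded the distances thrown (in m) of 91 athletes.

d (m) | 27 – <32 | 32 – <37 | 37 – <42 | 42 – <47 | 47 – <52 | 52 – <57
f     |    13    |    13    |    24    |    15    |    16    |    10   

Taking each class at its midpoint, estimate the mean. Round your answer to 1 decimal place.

Midpoints: 29.5, 34.5, 39.5, 44.5, 49.5, 54.5
Σfm = 13×29.5 + 13×34.5 + 24×39.5 + 15×44.5 + 16×49.5 + 10×54.5 = 3784.5
n = Σf = 91
Mean = 3784.5 / 91 = 41.5879

41.6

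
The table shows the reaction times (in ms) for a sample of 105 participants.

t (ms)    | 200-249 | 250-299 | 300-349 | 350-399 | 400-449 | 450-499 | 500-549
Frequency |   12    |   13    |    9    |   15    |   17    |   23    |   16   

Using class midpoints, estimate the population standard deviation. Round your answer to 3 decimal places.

Midpoints: 224.5, 274.5, 324.5, 374.5, 424.5, 474.5, 524.5
n = 105, Σfm = 41322.5, mean = 393.5476
Σfm² = 17279276.25
Σf(m − x̄)² = Σfm² − (Σfm)²/n = 17279276.25 − 41322.5²/105 = 1016904.7619
Population variance = 1016904.7619 / 105 = 9684.8073
Standard deviation = √9684.8073 = 98.4114

98.411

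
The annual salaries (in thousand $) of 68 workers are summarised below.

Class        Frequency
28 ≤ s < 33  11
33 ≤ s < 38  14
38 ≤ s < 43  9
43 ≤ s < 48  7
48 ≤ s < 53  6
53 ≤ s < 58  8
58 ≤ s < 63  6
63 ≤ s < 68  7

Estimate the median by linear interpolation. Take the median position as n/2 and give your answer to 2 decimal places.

43.00

Cumulative frequencies: 11, 25, 34, 41, 47, 55, 61, 68
n = 68; position = n/2 = 34.
This falls in the class 38 ≤ s < 43: L = 38, F = 25, f = 9, h = 5.
Median ≈ 38 + ((34 − 25) / 9) × 5 = 43.0000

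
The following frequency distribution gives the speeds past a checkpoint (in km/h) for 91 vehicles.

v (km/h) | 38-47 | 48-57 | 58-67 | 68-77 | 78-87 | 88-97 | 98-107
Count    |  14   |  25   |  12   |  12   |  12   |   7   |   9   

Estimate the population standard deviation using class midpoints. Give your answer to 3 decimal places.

19.055

Midpoints: 42.5, 52.5, 62.5, 72.5, 82.5, 92.5, 102.5
n = 91, Σfm = 6087.5, mean = 66.8956
Σfm² = 440268.75
Σf(m − x̄)² = Σfm² − (Σfm)²/n = 440268.75 − 6087.5²/91 = 33041.7582
Population variance = 33041.7582 / 91 = 363.0962
Standard deviation = √363.0962 = 19.0551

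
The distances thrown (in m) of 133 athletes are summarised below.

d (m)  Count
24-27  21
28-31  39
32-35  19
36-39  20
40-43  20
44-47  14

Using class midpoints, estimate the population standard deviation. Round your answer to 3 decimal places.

Midpoints: 25.5, 29.5, 33.5, 37.5, 41.5, 45.5
n = 133, Σfm = 4539.5, mean = 34.1316
Σfm² = 160471.25
Σf(m − x̄)² = Σfm² − (Σfm)²/n = 160471.25 − 4539.5²/133 = 5530.9474
Population variance = 5530.9474 / 133 = 41.5861
Standard deviation = √41.5861 = 6.4487

6.449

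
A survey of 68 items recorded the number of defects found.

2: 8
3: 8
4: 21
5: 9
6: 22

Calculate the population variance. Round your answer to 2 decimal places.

1.83

Values: 2, 3, 4, 5, 6
n = 68, Σfx = 301, mean = 4.4265
Σfx² = 1457
Σf(x − x̄)² = Σfx² − (Σfx)²/n = 1457 − 301²/68 = 124.6324
Population variance = 124.6324 / 68 = 1.8328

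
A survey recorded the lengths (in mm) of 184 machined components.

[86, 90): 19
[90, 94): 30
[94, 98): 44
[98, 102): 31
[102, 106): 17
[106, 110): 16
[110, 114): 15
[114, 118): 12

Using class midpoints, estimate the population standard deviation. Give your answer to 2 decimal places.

8.03

Midpoints: 88, 92, 96, 100, 104, 108, 112, 116
n = 184, Σfm = 18324, mean = 99.5870
Σfm² = 1836688
Σf(m − x̄)² = Σfm² − (Σfm)²/n = 1836688 − 18324²/184 = 11856.6087
Population variance = 11856.6087 / 184 = 64.4381
Standard deviation = √64.4381 = 8.0273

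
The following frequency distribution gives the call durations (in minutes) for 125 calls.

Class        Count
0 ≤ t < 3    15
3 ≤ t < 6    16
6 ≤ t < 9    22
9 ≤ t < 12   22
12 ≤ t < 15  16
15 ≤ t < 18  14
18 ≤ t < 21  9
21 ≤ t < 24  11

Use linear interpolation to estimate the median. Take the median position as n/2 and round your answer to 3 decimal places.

10.295

Cumulative frequencies: 15, 31, 53, 75, 91, 105, 114, 125
n = 125; position = n/2 = 62.5.
This falls in the class 9 ≤ t < 12: L = 9, F = 53, f = 22, h = 3.
Median ≈ 9 + ((62.5 − 53) / 22) × 3 = 10.2955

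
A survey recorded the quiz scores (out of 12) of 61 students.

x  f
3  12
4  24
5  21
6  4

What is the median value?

Cumulative frequencies: 12, 36, 57, 61
n = 61, so the median is the value in position (n+1)/2 = 31.
Position 31 falls at value 4.

4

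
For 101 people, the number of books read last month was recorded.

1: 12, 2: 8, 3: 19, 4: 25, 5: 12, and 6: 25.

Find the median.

4

Cumulative frequencies: 12, 20, 39, 64, 76, 101
n = 101, so the median is the value in position (n+1)/2 = 51.
Position 51 falls at value 4.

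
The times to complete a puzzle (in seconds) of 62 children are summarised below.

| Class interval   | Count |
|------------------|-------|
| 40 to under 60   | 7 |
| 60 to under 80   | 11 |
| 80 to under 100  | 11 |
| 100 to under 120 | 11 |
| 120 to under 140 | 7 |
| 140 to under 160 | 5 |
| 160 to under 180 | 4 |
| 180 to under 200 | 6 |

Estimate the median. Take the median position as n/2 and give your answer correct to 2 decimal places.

103.64

Cumulative frequencies: 7, 18, 29, 40, 47, 52, 56, 62
n = 62; position = n/2 = 31.
This falls in the class 100 to under 120: L = 100, F = 29, f = 11, h = 20.
Median ≈ 100 + ((31 − 29) / 11) × 20 = 103.6364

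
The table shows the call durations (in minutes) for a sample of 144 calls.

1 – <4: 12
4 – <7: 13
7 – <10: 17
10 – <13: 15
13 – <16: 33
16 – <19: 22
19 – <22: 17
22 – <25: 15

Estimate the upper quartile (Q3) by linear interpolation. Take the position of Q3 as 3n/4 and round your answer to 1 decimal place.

18.5

Cumulative frequencies: 12, 25, 42, 57, 90, 112, 129, 144
n = 144; position = 3n/4 = 108.
This falls in the class 16 – <19: L = 16, F = 90, f = 22, h = 3.
Upper quartile ≈ 16 + ((108 − 90) / 22) × 3 = 18.4545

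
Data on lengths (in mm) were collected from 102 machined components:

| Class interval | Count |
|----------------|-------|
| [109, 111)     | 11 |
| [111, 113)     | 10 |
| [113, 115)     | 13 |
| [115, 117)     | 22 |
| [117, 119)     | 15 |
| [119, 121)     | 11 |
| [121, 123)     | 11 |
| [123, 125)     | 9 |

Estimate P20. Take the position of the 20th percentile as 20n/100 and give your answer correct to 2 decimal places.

Cumulative frequencies: 11, 21, 34, 56, 71, 82, 93, 102
n = 102; position = 20n/100 = 20.4.
This falls in the class [111, 113): L = 111, F = 11, f = 10, h = 2.
20th percentile ≈ 111 + ((20.4 − 11) / 10) × 2 = 112.8800

112.88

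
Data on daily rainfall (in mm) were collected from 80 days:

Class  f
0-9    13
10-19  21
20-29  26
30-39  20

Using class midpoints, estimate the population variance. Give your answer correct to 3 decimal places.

104.859

Midpoints: 4.5, 14.5, 24.5, 34.5
n = 80, Σfm = 1690, mean = 21.1250
Σfm² = 44090
Σf(m − x̄)² = Σfm² − (Σfm)²/n = 44090 − 1690²/80 = 8388.7500
Population variance = 8388.7500 / 80 = 104.8594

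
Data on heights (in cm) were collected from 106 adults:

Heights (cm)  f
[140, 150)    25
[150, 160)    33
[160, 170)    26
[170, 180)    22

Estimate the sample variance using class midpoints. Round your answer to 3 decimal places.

114.187

Midpoints: 145, 155, 165, 175
n = 106, Σfm = 16880, mean = 159.2453
Σfm² = 2700050
Σf(m − x̄)² = Σfm² − (Σfm)²/n = 2700050 − 16880²/106 = 11989.6226
Sample variance = 11989.6226 / 105 = 114.1869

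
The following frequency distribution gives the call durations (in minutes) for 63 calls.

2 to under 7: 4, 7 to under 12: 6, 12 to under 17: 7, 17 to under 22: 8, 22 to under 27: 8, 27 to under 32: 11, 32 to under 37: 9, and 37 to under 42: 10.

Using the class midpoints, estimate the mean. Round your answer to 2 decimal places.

24.74

Midpoints: 4.5, 9.5, 14.5, 19.5, 24.5, 29.5, 34.5, 39.5
Σfm = 4×4.5 + 6×9.5 + 7×14.5 + 8×19.5 + 8×24.5 + 11×29.5 + 9×34.5 + 10×39.5 = 1558.5
n = Σf = 63
Mean = 1558.5 / 63 = 24.7381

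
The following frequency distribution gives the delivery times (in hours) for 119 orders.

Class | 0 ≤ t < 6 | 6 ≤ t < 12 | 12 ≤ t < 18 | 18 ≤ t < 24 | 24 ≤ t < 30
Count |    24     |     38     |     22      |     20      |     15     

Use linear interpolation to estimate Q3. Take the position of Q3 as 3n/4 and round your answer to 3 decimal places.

Cumulative frequencies: 24, 62, 84, 104, 119
n = 119; position = 3n/4 = 89.25.
This falls in the class 18 ≤ t < 24: L = 18, F = 84, f = 20, h = 6.
Upper quartile ≈ 18 + ((89.25 − 84) / 20) × 6 = 19.5750

19.575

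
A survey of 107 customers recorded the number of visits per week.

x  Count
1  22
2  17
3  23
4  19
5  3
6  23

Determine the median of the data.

Cumulative frequencies: 22, 39, 62, 81, 84, 107
n = 107, so the median is the value in position (n+1)/2 = 54.
Position 54 falls at value 3.

3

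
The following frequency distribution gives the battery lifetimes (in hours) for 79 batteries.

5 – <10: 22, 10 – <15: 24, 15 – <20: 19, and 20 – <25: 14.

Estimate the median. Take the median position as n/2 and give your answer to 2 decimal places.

13.65

Cumulative frequencies: 22, 46, 65, 79
n = 79; position = n/2 = 39.5.
This falls in the class 10 – <15: L = 10, F = 22, f = 24, h = 5.
Median ≈ 10 + ((39.5 − 22) / 24) × 5 = 13.6458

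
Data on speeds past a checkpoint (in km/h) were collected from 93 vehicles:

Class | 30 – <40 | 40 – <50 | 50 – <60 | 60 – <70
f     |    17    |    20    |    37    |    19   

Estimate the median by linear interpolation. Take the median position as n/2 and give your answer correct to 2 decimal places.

Cumulative frequencies: 17, 37, 74, 93
n = 93; position = n/2 = 46.5.
This falls in the class 50 – <60: L = 50, F = 37, f = 37, h = 10.
Median ≈ 50 + ((46.5 − 37) / 37) × 10 = 52.5676

52.57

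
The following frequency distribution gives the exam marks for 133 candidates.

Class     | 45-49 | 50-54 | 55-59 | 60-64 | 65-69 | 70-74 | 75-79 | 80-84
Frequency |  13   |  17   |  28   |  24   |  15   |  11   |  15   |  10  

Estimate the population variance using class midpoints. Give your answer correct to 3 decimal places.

105.956

Midpoints: 47, 52, 57, 62, 67, 72, 77, 82
n = 133, Σfm = 8351, mean = 62.7895
Σfm² = 538447
Σf(m − x̄)² = Σfm² − (Σfm)²/n = 538447 − 8351²/133 = 14092.1053
Population variance = 14092.1053 / 133 = 105.9557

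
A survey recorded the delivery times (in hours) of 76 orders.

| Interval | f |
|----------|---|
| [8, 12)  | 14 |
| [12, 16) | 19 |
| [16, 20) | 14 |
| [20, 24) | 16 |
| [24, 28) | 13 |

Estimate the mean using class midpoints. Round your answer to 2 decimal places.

17.74

Midpoints: 10, 14, 18, 22, 26
Σfm = 14×10 + 19×14 + 14×18 + 16×22 + 13×26 = 1348
n = Σf = 76
Mean = 1348 / 76 = 17.7368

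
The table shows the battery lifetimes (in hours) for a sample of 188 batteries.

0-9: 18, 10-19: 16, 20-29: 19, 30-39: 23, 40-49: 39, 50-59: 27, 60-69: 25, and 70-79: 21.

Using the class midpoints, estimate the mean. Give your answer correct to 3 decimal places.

42.319

Midpoints: 4.5, 14.5, 24.5, 34.5, 44.5, 54.5, 64.5, 74.5
Σfm = 18×4.5 + 16×14.5 + 19×24.5 + 23×34.5 + 39×44.5 + 27×54.5 + 25×64.5 + 21×74.5 = 7956
n = Σf = 188
Mean = 7956 / 188 = 42.3191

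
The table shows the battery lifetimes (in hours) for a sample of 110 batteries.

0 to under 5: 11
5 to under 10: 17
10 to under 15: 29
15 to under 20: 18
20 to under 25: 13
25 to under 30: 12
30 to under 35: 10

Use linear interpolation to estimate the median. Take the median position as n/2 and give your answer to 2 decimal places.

14.66

Cumulative frequencies: 11, 28, 57, 75, 88, 100, 110
n = 110; position = n/2 = 55.
This falls in the class 10 to under 15: L = 10, F = 28, f = 29, h = 5.
Median ≈ 10 + ((55 − 28) / 29) × 5 = 14.6552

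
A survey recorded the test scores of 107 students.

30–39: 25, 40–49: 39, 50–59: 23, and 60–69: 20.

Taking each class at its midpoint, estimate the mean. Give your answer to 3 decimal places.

48.051

Midpoints: 34.5, 44.5, 54.5, 64.5
Σfm = 25×34.5 + 39×44.5 + 23×54.5 + 20×64.5 = 5141.5
n = Σf = 107
Mean = 5141.5 / 107 = 48.0514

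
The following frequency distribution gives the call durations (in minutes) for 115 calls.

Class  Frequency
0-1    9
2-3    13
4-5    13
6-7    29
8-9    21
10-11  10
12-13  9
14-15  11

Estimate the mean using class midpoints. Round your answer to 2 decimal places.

7.30

Midpoints: 0.5, 2.5, 4.5, 6.5, 8.5, 10.5, 12.5, 14.5
Σfm = 9×0.5 + 13×2.5 + 13×4.5 + 29×6.5 + 21×8.5 + 10×10.5 + 9×12.5 + 11×14.5 = 839.5
n = Σf = 115
Mean = 839.5 / 115 = 7.3000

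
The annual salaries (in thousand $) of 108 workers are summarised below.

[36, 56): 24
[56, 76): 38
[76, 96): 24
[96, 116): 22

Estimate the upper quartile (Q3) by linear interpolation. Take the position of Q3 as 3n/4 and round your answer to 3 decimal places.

91.833

Cumulative frequencies: 24, 62, 86, 108
n = 108; position = 3n/4 = 81.
This falls in the class [76, 96): L = 76, F = 62, f = 24, h = 20.
Upper quartile ≈ 76 + ((81 − 62) / 24) × 20 = 91.8333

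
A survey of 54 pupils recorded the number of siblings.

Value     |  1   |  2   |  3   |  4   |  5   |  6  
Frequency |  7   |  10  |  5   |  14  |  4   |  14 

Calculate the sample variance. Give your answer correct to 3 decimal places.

Values: 1, 2, 3, 4, 5, 6
n = 54, Σfx = 202, mean = 3.7407
Σfx² = 920
Σf(x − x̄)² = Σfx² − (Σfx)²/n = 920 − 202²/54 = 164.3704
Sample variance = 164.3704 / 53 = 3.1013

3.101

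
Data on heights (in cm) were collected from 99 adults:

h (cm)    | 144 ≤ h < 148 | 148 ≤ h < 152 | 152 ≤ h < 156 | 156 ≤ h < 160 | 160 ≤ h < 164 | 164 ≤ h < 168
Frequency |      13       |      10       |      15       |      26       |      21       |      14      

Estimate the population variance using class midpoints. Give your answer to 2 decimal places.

39.22

Midpoints: 146, 150, 154, 158, 162, 166
n = 99, Σfm = 15542, mean = 156.9899
Σfm² = 2443820
Σf(m − x̄)² = Σfm² − (Σfm)²/n = 2443820 − 15542²/99 = 3882.9899
Population variance = 3882.9899 / 99 = 39.2221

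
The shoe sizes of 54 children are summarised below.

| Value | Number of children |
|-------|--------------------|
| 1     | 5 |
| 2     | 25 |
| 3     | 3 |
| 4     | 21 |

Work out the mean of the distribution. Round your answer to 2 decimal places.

2.74

Values: 1, 2, 3, 4
Σfx = 5×1 + 25×2 + 3×3 + 21×4 = 148
n = Σf = 54
Mean = 148 / 54 = 2.7407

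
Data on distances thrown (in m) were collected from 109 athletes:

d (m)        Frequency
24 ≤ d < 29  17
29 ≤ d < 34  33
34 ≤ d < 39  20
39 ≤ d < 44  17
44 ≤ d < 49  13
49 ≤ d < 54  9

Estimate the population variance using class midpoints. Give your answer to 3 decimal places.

57.550

Midpoints: 26.5, 31.5, 36.5, 41.5, 46.5, 51.5
n = 109, Σfm = 3993.5, mean = 36.6376
Σfm² = 152585.25
Σf(m − x̄)² = Σfm² − (Σfm)²/n = 152585.25 − 3993.5²/109 = 6272.9358
Population variance = 6272.9358 / 109 = 57.5499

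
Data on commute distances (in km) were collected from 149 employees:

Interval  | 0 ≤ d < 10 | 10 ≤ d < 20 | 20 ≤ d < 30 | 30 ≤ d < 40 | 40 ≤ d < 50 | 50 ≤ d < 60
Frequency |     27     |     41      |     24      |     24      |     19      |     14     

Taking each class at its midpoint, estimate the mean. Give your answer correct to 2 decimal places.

Midpoints: 5, 15, 25, 35, 45, 55
Σfm = 27×5 + 41×15 + 24×25 + 24×35 + 19×45 + 14×55 = 3815
n = Σf = 149
Mean = 3815 / 149 = 25.6040

25.60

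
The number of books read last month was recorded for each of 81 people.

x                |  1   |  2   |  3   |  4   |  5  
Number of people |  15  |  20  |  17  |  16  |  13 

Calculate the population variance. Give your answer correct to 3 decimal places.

1.817

Values: 1, 2, 3, 4, 5
n = 81, Σfx = 235, mean = 2.9012
Σfx² = 829
Σf(x − x̄)² = Σfx² − (Σfx)²/n = 829 − 235²/81 = 147.2099
Population variance = 147.2099 / 81 = 1.8174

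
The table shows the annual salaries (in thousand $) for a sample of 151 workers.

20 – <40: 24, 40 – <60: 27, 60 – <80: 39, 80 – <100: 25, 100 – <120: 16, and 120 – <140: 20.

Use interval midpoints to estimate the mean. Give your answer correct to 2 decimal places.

75.56

Midpoints: 30, 50, 70, 90, 110, 130
Σfm = 24×30 + 27×50 + 39×70 + 25×90 + 16×110 + 20×130 = 11410
n = Σf = 151
Mean = 11410 / 151 = 75.5629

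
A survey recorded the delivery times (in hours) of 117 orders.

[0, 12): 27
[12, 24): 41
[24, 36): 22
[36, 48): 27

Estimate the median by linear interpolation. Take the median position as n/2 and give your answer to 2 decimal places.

21.22

Cumulative frequencies: 27, 68, 90, 117
n = 117; position = n/2 = 58.5.
This falls in the class [12, 24): L = 12, F = 27, f = 41, h = 12.
Median ≈ 12 + ((58.5 − 27) / 41) × 12 = 21.2195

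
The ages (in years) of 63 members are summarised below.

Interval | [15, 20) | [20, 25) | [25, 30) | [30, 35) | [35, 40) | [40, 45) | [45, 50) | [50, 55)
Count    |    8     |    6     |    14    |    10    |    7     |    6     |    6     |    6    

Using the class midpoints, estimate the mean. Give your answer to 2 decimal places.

33.37

Midpoints: 17.5, 22.5, 27.5, 32.5, 37.5, 42.5, 47.5, 52.5
Σfm = 8×17.5 + 6×22.5 + 14×27.5 + 10×32.5 + 7×37.5 + 6×42.5 + 6×47.5 + 6×52.5 = 2102.5
n = Σf = 63
Mean = 2102.5 / 63 = 33.3730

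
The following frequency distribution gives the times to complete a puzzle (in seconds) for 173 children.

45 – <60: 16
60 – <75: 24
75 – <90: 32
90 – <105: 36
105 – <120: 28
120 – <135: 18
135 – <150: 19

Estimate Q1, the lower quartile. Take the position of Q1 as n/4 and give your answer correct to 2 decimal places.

Cumulative frequencies: 16, 40, 72, 108, 136, 154, 173
n = 173; position = n/4 = 43.25.
This falls in the class 75 – <90: L = 75, F = 40, f = 32, h = 15.
Lower quartile ≈ 75 + ((43.25 − 40) / 32) × 15 = 76.5234

76.52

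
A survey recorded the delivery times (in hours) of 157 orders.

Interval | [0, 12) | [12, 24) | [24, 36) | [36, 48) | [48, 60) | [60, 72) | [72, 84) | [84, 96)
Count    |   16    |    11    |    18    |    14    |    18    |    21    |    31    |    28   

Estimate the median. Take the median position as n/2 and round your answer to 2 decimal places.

Cumulative frequencies: 16, 27, 45, 59, 77, 98, 129, 157
n = 157; position = n/2 = 78.5.
This falls in the class [60, 72): L = 60, F = 77, f = 21, h = 12.
Median ≈ 60 + ((78.5 − 77) / 21) × 12 = 60.8571

60.86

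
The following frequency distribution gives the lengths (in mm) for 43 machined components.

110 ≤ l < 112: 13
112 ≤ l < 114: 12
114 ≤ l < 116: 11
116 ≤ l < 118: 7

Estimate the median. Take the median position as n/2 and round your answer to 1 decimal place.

Cumulative frequencies: 13, 25, 36, 43
n = 43; position = n/2 = 21.5.
This falls in the class 112 ≤ l < 114: L = 112, F = 13, f = 12, h = 2.
Median ≈ 112 + ((21.5 − 13) / 12) × 2 = 113.4167

113.4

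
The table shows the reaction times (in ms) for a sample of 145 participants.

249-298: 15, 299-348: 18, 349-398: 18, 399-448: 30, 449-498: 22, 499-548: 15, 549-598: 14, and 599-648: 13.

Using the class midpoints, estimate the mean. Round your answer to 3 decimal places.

439.707

Midpoints: 273.5, 323.5, 373.5, 423.5, 473.5, 523.5, 573.5, 623.5
Σfm = 15×273.5 + 18×323.5 + 18×373.5 + 30×423.5 + 22×473.5 + 15×523.5 + 14×573.5 + 13×623.5 = 63757.5
n = Σf = 145
Mean = 63757.5 / 145 = 439.7069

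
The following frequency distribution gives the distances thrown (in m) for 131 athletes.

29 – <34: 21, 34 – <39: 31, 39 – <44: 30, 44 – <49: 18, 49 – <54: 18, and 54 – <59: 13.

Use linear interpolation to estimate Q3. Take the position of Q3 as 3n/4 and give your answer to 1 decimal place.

Cumulative frequencies: 21, 52, 82, 100, 118, 131
n = 131; position = 3n/4 = 98.25.
This falls in the class 44 – <49: L = 44, F = 82, f = 18, h = 5.
Upper quartile ≈ 44 + ((98.25 − 82) / 18) × 5 = 48.5139

48.5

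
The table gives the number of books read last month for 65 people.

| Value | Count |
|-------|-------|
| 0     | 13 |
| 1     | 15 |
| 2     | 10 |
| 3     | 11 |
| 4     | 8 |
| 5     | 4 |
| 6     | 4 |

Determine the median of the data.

2

Cumulative frequencies: 13, 28, 38, 49, 57, 61, 65
n = 65, so the median is the value in position (n+1)/2 = 33.
Position 33 falls at value 2.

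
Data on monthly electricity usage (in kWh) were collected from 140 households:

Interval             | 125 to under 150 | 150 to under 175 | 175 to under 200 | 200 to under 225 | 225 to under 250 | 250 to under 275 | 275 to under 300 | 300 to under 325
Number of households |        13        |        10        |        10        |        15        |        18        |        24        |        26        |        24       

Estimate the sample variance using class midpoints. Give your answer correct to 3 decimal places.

Midpoints: 137.5, 162.5, 187.5, 212.5, 237.5, 262.5, 287.5, 312.5
n = 140, Σfm = 34025, mean = 243.0357
Σfm² = 8700625
Σf(m − x̄)² = Σfm² − (Σfm)²/n = 8700625 − 34025²/140 = 431334.8214
Sample variance = 431334.8214 / 139 = 3103.1282

3103.128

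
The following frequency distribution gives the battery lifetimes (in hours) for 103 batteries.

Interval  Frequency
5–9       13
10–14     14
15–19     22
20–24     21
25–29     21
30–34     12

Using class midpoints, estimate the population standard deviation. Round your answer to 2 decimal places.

Midpoints: 7, 12, 17, 22, 27, 32
n = 103, Σfm = 2046, mean = 19.8641
Σfm² = 46772
Σf(m − x̄)² = Σfm² − (Σfm)²/n = 46772 − 2046²/103 = 6130.0971
Population variance = 6130.0971 / 103 = 59.5155
Standard deviation = √59.5155 = 7.7146

7.71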